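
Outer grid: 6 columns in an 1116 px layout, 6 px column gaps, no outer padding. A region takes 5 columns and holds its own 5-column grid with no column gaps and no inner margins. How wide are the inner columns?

185.8 px

1116 − 5·6 = 1086; ÷6 gives c = 181 px.
Span of 5: 5·181 + 4·6 = 905 + 24 = 929 px.
With no column gaps, each column is 929/5 = 185.8 px.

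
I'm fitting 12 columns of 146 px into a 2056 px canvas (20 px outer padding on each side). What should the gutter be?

Subtract both margins: 2056 − 2·20 = 2016 px.
12 columns take 12·146 = 1752 px; remaining 264 splits into 11 gutters.
g = 264 / 11 = 24 px.

24 px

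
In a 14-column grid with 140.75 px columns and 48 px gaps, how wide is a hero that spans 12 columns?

2217 px

12 columns plus 11 gaps: 1689 + 528 = 2217 px.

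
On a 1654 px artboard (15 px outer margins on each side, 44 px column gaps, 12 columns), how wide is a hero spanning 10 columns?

1346 px

Subtract both margins: 1654 − 2·15 = 1624 px.
1624 − 11·44 = 1140; ÷12 gives c = 95 px.
10 columns plus 9 column gaps: 950 + 396 = 1346 px.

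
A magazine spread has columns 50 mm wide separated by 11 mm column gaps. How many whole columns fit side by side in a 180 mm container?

k columns need k·50 + (k−1)·11 = k·61 − 11.
k·61 − 11 ≤ 180 → k ≤ 191 / 61 ≈ 3.13, so k = 3.

3 columns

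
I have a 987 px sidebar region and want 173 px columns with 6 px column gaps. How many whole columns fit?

Each extra column adds 173 + 6 = 179 px.
(987 + 6) / 179 = 5.55, so 5 columns fit.

5 columns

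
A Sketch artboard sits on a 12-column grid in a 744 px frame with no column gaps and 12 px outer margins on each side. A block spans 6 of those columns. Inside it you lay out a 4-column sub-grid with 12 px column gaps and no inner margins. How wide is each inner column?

Subtract both margins: 744 − 2·12 = 720 px.
720 / 12 = 60 px per column.
6-column span = 6·60 = 360 px.
4d + 3·12 = 360 → 4d = 324 → d = 81 px.

81 px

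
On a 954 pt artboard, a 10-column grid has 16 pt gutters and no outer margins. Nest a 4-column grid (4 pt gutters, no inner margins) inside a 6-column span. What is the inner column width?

Subtracting 9 gutters of 16 leaves 810 for 10 columns, so c = 81 pt.
6 columns plus 5 gutters: 486 + 80 = 566 pt.
4 columns + 3 gutters: 4d + 3·4 = 566.
4d = 566 − 12 = 554, so d = 138.5 pt.

138.5 pt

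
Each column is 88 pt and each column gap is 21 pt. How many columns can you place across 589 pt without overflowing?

5 columns

Each extra column adds 88 + 21 = 109 pt.
(589 + 21) / 109 = 5.60, so 5 columns fit.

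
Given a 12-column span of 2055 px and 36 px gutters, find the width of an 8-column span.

1358 px

12c + 11·36 = 2055 → 12c = 1659 → c = 138.25 px.
8-column span = 8·138.25 + 7·36 = 1358 px.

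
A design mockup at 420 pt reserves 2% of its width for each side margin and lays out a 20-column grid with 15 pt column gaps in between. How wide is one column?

420 × (1 − 2·2%) = 420 × 96% = 403.2 pt for the columns.
20 columns + 19 column gaps: 20c + 19·15 = 403.2.
20c = 403.2 − 285 = 118.2, so c = 5.91 pt.

5.91 pt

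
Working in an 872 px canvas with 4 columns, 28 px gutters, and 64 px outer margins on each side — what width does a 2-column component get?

Subtract both margins: 872 − 2·64 = 744 px.
4 columns + 3 gutters: 4c + 3·28 = 744.
4c = 744 − 84 = 660, so c = 165 px.
2-column span = 2·165 + 1·28 = 358 px.

358 px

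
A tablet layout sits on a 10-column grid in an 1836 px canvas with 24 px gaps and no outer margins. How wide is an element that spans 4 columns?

10 columns + 9 gaps: 10c + 9·24 = 1836.
10c = 1836 − 216 = 1620, so c = 162 px.
Span of 4: 4·162 + 3·24 = 648 + 72 = 720 px.

720 px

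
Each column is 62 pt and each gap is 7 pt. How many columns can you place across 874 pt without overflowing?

Each extra column adds 62 + 7 = 69 pt.
(874 + 7) / 69 = 12.77, so 12 columns fit.

12 columns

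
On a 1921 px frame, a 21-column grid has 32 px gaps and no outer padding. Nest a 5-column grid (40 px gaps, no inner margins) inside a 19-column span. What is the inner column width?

315 px

21 columns + 20 gaps: 21c + 20·32 = 1921.
21c = 1921 − 640 = 1281, so c = 61 px.
Span of 19: 19·61 + 18·32 = 1159 + 576 = 1735 px.
1735 − 4·40 = 1575; ÷5 gives d = 315 px.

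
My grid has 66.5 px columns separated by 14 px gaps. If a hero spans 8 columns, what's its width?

8-column span = 8·66.5 + 7·14 = 630 px.

630 px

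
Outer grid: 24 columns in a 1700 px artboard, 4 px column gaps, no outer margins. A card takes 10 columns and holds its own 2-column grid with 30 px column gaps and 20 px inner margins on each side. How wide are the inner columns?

318 px

24 columns + 23 column gaps: 24c + 23·4 = 1700.
24c = 1700 − 92 = 1608, so c = 67 px.
10-column span = 10·67 + 9·4 = 706 px.
Inner content = 706 − 2·20 = 666 px.
666 − 1·30 = 636; ÷2 gives d = 318 px.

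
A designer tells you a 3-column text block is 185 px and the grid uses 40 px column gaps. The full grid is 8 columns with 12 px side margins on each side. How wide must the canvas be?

185 − 2·40 = 105; ÷3 gives c = 35 px.
Total width: 2·12 + 8·35 + 7·40 = 584 px.

584 px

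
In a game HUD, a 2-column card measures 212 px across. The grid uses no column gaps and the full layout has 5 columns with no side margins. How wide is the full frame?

530 px

With no column gaps, each column is 212/2 = 106 px.
Summing: 530 = 530 px.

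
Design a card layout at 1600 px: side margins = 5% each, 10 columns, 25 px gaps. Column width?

121.5 px

1600 × (1 − 2·5%) = 1600 × 90% = 1440 px for the columns.
10 columns + 9 gaps: 10c + 9·25 = 1440.
10c = 1440 − 225 = 1215, so c = 121.5 px.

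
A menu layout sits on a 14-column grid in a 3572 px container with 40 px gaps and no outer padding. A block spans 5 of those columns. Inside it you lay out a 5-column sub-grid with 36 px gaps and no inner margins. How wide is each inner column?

221.2 px

3572 − 13·40 = 3052; ÷14 gives c = 218 px.
5-column span = 5·218 + 4·40 = 1250 px.
5 columns + 4 gaps: 5d + 4·36 = 1250.
5d = 1250 − 144 = 1106, so d = 221.2 px.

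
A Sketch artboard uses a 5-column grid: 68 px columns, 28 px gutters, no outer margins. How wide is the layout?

Total width: 5·68 + 4·28 = 452 px.

452 px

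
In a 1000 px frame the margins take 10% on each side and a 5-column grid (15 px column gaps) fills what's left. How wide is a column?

148 px

1000 × (1 − 2·10%) = 1000 × 80% = 800 px for the columns.
5 columns + 4 column gaps: 5c + 4·15 = 800.
5c = 800 − 60 = 740, so c = 148 px.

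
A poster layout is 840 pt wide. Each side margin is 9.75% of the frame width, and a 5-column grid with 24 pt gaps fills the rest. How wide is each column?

116.04 pt

Margins: 9.75% × 840 = 81.9 pt each, so content = 840 − 163.8 = 676.2 pt.
5c + 4·24 = 676.2 → 5c = 580.2 → c = 116.04 pt.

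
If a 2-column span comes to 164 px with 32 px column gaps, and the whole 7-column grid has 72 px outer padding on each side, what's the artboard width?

798 px

164 − 1·32 = 132; ÷2 gives c = 66 px.
Artboard = 2·72 + 7·66 + 6·32 = 144 + 462 + 192 = 798 px.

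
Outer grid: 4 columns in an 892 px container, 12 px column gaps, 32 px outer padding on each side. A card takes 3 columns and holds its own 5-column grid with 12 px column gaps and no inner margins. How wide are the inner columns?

114 px

Outer content = 892 − 2·32 = 828 px.
4c + 3·12 = 828 → 4c = 792 → c = 198 px.
Span of 3: 3·198 + 2·12 = 594 + 24 = 618 px.
5d + 4·12 = 618 → 5d = 570 → d = 114 px.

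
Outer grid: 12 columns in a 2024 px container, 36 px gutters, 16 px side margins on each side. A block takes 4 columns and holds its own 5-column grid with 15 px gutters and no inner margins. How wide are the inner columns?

116 px

Take off 32 px of margins, leaving 1992 px.
Subtracting 11 gutters of 36 leaves 1596 for 12 columns, so c = 133 px.
4 columns plus 3 gutters: 532 + 108 = 640 px.
5 columns + 4 gutters: 5d + 4·15 = 640.
5d = 640 − 60 = 580, so d = 116 px.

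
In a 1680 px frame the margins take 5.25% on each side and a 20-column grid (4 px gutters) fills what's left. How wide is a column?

Each margin = 5.25% of 1680 = 88.2 px; content = 1680 − 2·88.2 = 1503.6 px.
20 columns + 19 gutters: 20c + 19·4 = 1503.6.
20c = 1503.6 − 76 = 1427.6, so c = 71.38 px.

71.38 px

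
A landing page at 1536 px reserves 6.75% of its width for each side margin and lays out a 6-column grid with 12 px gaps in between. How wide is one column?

211.44 px

1536 × (1 − 2·6.75%) = 1536 × 86.5% = 1328.64 px for the columns.
Subtracting 5 gaps of 12 leaves 1268.64 for 6 columns, so c = 211.44 px.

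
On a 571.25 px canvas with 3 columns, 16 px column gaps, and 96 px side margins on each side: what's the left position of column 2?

227.75 px

Take off 192 px of margins, leaving 379.25 px.
379.25 − 2·16 = 347.25; ÷3 gives c = 115.75 px.
Column 2 starts at margin + 1·(column + gutter) = 96 + 1·131.75 = 227.75 px.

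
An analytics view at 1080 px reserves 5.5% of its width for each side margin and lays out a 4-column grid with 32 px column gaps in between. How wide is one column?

216.3 px

Margins: 5.5% × 1080 = 59.4 px each, so content = 1080 − 118.8 = 961.2 px.
4 columns + 3 column gaps: 4c + 3·32 = 961.2.
4c = 961.2 − 96 = 865.2, so c = 216.3 px.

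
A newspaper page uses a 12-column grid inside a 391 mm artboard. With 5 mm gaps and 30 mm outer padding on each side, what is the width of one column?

Subtract both margins: 391 − 2·30 = 331 mm.
12 columns + 11 gaps: 12c + 11·5 = 331.
12c = 331 − 55 = 276, so c = 23 mm.

23 mm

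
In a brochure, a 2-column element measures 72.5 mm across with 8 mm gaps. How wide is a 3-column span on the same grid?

112.75 mm

2c + 1·8 = 72.5 → 2c = 64.5 → c = 32.25 mm.
3 columns plus 2 gaps: 96.75 + 16 = 112.75 mm.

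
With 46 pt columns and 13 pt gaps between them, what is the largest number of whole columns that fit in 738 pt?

k columns need k·46 + (k−1)·13 = k·59 − 13.
k·59 − 13 ≤ 738 → k ≤ 751 / 59 ≈ 12.73, so k = 12.

12 columns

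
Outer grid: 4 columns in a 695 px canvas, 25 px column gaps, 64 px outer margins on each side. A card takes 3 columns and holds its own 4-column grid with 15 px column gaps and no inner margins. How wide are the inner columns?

93.5 px

Take off 128 px of margins, leaving 567 px.
4c + 3·25 = 567 → 4c = 492 → c = 123 px.
3-column span = 3·123 + 2·25 = 419 px.
419 − 3·15 = 374; ÷4 gives d = 93.5 px.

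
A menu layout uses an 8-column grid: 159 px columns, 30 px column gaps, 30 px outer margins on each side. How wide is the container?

1542 px

Container = 2·30 + 8·159 + 7·30 = 60 + 1272 + 210 = 1542 px.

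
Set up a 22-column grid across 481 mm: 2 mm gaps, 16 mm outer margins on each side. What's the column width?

Take off 32 mm of margins, leaving 449 mm.
22 columns + 21 gaps: 22c + 21·2 = 449.
22c = 449 − 42 = 407, so c = 18.5 mm.

18.5 mm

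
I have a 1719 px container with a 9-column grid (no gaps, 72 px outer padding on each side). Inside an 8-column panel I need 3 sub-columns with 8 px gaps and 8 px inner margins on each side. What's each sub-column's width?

456 px

Subtract both margins: 1719 − 2·72 = 1575 px.
1575 / 9 = 175 px per column.
With no gaps, 8 columns span 8·175 = 1400 px.
Inner content = 1400 − 2·8 = 1384 px.
3 columns + 2 gaps: 3d + 2·8 = 1384.
3d = 1384 − 16 = 1368, so d = 456 px.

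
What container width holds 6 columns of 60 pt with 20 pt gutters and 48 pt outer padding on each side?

Total width: 2·48 + 6·60 + 5·20 = 556 pt.

556 pt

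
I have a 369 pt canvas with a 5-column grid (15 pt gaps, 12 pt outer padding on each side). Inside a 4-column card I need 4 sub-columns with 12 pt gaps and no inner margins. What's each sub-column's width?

59.25 pt

Take off 24 pt of margins, leaving 345 pt.
5c + 4·15 = 345 → 5c = 285 → c = 57 pt.
4 columns plus 3 gaps: 228 + 45 = 273 pt.
4 columns + 3 gaps: 4d + 3·12 = 273.
4d = 273 − 36 = 237, so d = 59.25 pt.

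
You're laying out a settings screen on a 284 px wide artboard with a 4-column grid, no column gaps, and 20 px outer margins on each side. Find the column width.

61 px

Take off 40 px of margins, leaving 244 px.
4c = 244 → c = 61 px.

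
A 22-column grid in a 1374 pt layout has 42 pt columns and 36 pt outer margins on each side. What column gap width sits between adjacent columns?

18 pt

Take off 72 pt of margins, leaving 1302 pt.
22 columns take 22·42 = 924 pt; remaining 378 splits into 21 column gaps.
g = 378 / 21 = 18 pt.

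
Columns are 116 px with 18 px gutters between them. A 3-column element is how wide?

384 px

3 columns plus 2 gutters: 348 + 36 = 384 px.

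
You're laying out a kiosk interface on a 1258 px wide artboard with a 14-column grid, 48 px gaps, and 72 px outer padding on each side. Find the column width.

35 px

Take off 144 px of margins, leaving 1114 px.
Subtracting 13 gaps of 48 leaves 490 for 14 columns, so c = 35 px.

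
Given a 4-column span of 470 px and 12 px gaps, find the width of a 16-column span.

1916 px

Subtracting 3 gaps of 12 leaves 434 for 4 columns, so c = 108.5 px.
16 columns plus 15 gaps: 1736 + 180 = 1916 px.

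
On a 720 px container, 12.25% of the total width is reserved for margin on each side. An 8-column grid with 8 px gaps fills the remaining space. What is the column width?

Margins: 12.25% × 720 = 88.2 px each, so content = 720 − 176.4 = 543.6 px.
8c + 7·8 = 543.6 → 8c = 487.6 → c = 60.95 px.

60.95 px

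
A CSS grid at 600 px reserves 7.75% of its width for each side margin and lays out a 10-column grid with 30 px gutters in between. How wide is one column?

23.7 px

Each margin = 7.75% of 600 = 46.5 px; content = 600 − 2·46.5 = 507 px.
10 columns + 9 gutters: 10c + 9·30 = 507.
10c = 507 − 270 = 237, so c = 23.7 px.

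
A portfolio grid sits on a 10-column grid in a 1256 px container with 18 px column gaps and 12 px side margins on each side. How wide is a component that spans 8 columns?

Take off 24 px of margins, leaving 1232 px.
10c + 9·18 = 1232 → 10c = 1070 → c = 107 px.
8-column span = 8·107 + 7·18 = 982 px.

982 px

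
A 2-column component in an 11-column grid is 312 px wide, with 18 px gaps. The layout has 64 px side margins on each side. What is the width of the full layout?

1925 px

Subtracting 1 gap of 18 leaves 294 for 2 columns, so c = 147 px.
Total width: 2·64 + 11·147 + 10·18 = 1925 px.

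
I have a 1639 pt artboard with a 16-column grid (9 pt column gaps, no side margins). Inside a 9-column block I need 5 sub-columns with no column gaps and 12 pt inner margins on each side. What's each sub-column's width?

178.8 pt

Subtracting 15 column gaps of 9 leaves 1504 for 16 columns, so c = 94 pt.
Span of 9: 9·94 + 8·9 = 846 + 72 = 918 pt.
Inner content = 918 − 2·12 = 894 pt.
With no column gaps, each column is 894/5 = 178.8 pt.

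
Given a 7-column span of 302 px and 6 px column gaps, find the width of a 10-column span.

434 px

Subtracting 6 column gaps of 6 leaves 266 for 7 columns, so c = 38 px.
10 columns plus 9 column gaps: 380 + 54 = 434 px.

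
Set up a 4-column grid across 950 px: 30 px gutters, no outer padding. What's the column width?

215 px

4 columns + 3 gutters: 4c + 3·30 = 950.
4c = 950 − 90 = 860, so c = 215 px.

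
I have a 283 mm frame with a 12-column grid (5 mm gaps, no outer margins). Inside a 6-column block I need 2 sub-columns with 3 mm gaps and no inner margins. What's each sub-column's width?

Subtracting 11 gaps of 5 leaves 228 for 12 columns, so c = 19 mm.
6-column span = 6·19 + 5·5 = 139 mm.
Subtracting 1 gap of 3 leaves 136 for 2 columns, so d = 68 mm.

68 mm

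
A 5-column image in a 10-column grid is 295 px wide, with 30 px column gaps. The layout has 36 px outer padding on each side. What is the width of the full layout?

692 px

Subtracting 4 column gaps of 30 leaves 175 for 5 columns, so c = 35 px.
Layout = 2·36 + 10·35 + 9·30 = 72 + 350 + 270 = 692 px.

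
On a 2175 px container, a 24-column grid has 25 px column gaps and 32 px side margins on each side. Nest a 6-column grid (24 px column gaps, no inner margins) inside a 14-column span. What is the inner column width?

183.5 px

Inside the margins: 2175 − 64 = 2111 px.
24c + 23·25 = 2111 → 24c = 1536 → c = 64 px.
14-column span = 14·64 + 13·25 = 1221 px.
Subtracting 5 column gaps of 24 leaves 1101 for 6 columns, so d = 183.5 px.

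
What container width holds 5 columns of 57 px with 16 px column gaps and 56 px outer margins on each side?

461 px

Container = 2·56 + 5·57 + 4·16 = 112 + 285 + 64 = 461 px.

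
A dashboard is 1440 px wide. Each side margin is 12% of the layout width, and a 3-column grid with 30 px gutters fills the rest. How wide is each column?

1440 × (1 − 2·12%) = 1440 × 76% = 1094.4 px for the columns.
3 columns + 2 gutters: 3c + 2·30 = 1094.4.
3c = 1094.4 − 60 = 1034.4, so c = 344.8 px.

344.8 px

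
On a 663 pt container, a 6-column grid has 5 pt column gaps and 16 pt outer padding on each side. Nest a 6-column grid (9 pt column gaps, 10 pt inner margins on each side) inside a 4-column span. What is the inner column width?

Take off 32 pt of margins, leaving 631 pt.
631 − 5·5 = 606; ÷6 gives c = 101 pt.
4-column span = 4·101 + 3·5 = 419 pt.
Inner content = 419 − 2·10 = 399 pt.
6d + 5·9 = 399 → 6d = 354 → d = 59 pt.

59 pt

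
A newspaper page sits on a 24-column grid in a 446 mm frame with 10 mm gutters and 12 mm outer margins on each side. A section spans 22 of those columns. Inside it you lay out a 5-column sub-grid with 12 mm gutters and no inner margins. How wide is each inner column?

Inside the margins: 446 − 24 = 422 mm.
422 − 23·10 = 192; ÷24 gives c = 8 mm.
22 columns plus 21 gutters: 176 + 210 = 386 mm.
Subtracting 4 gutters of 12 leaves 338 for 5 columns, so d = 67.6 mm.

67.6 mm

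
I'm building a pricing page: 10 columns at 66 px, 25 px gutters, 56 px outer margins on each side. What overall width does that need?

Total width: 2·56 + 10·66 + 9·25 = 997 px.

997 px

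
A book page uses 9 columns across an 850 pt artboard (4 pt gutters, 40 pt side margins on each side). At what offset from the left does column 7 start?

Inside the margins: 850 − 80 = 770 pt.
Subtracting 8 gutters of 4 leaves 738 for 9 columns, so c = 82 pt.
Column 7 starts at margin + 6·(column + gutter) = 40 + 6·86 = 556 pt.

556 pt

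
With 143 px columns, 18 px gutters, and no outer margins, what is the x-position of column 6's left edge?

805 px

Before column 6: 5 columns + 5 gutters.
Offset = 5·(143 + 18) = 5·161 = 805 px.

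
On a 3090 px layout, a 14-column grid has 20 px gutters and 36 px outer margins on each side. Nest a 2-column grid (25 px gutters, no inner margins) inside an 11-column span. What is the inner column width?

1171 px

Inside the margins: 3090 − 72 = 3018 px.
14 columns + 13 gutters: 14c + 13·20 = 3018.
14c = 3018 − 260 = 2758, so c = 197 px.
11-column span = 11·197 + 10·20 = 2367 px.
2367 − 1·25 = 2342; ÷2 gives d = 1171 px.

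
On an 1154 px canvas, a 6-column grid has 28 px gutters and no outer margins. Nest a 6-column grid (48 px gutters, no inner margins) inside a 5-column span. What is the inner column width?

Subtracting 5 gutters of 28 leaves 1014 for 6 columns, so c = 169 px.
Span of 5: 5·169 + 4·28 = 845 + 112 = 957 px.
6d + 5·48 = 957 → 6d = 717 → d = 119.5 px.

119.5 px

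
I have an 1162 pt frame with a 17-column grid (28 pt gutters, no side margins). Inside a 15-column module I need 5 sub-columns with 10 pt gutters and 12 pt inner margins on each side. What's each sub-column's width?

191.6 pt

1162 − 16·28 = 714; ÷17 gives c = 42 pt.
15-column span = 15·42 + 14·28 = 1022 pt.
Inner content = 1022 − 2·12 = 998 pt.
Subtracting 4 gutters of 10 leaves 958 for 5 columns, so d = 191.6 pt.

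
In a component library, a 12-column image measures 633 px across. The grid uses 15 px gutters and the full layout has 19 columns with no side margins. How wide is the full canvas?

1011 px

Subtracting 11 gutters of 15 leaves 468 for 12 columns, so c = 39 px.
Total width: 19·39 + 18·15 = 1011 px.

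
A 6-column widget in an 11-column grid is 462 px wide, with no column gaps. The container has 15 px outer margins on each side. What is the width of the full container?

462 / 6 = 77 px per column.
Container = 2·15 + 11·77 = 30 + 847 = 877 px.

877 px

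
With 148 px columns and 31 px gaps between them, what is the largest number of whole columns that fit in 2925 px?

16 columns

k columns need k·148 + (k−1)·31 = k·179 − 31.
k·179 − 31 ≤ 2925 → k ≤ 2956 / 179 ≈ 16.51, so k = 16.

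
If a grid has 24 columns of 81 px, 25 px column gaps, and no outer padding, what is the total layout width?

Total width: 24·81 + 23·25 = 2519 px.

2519 px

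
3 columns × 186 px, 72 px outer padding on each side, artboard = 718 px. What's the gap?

Content width = 718 − 2·72 = 574 px.
Columns use 558 px, leaving 16 px across 2 gaps = 8 px each.

8 px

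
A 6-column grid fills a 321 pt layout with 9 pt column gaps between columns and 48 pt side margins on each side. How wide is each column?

30 pt

Content width = 321 − 2·48 = 225 pt.
225 − 5·9 = 180; ÷6 gives c = 30 pt.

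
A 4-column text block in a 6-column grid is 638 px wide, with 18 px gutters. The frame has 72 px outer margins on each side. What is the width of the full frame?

4 columns + 3 gutters: 4c + 3·18 = 638.
4c = 638 − 54 = 584, so c = 146 px.
Total width: 2·72 + 6·146 + 5·18 = 1110 px.

1110 px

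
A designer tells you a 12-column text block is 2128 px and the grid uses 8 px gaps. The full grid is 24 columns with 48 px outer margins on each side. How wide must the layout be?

Subtracting 11 gaps of 8 leaves 2040 for 12 columns, so c = 170 px.
Layout = 2·48 + 24·170 + 23·8 = 96 + 4080 + 184 = 4360 px.

4360 px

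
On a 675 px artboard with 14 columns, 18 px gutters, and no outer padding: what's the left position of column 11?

Subtracting 13 gutters of 18 leaves 441 for 14 columns, so c = 31.5 px.
No margin, so column 11 starts at 10·(column + gutter) = 10·49.5 = 495 px.

495 px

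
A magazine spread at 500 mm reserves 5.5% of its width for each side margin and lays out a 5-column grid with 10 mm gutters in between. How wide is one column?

Each margin = 5.5% of 500 = 27.5 mm; content = 500 − 2·27.5 = 445 mm.
5 columns + 4 gutters: 5c + 4·10 = 445.
5c = 445 − 40 = 405, so c = 81 mm.

81 mm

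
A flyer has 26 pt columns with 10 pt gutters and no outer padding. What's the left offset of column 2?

Before column 2: 1 column + 1 gutter.
Offset = 1·(26 + 10) = 1·36 = 36 pt.

36 pt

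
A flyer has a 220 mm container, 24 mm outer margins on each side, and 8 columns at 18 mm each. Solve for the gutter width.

Take off 48 mm of margins, leaving 172 mm.
8·18 + 7g = 172 → 7g = 28 → g = 4 mm.

4 mm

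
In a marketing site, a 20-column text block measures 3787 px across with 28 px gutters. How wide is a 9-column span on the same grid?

1688.75 px

3787 − 19·28 = 3255; ÷20 gives c = 162.75 px.
9-column span = 9·162.75 + 8·28 = 1688.75 px.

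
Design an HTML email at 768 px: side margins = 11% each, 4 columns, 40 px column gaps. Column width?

119.76 px

Each margin = 11% of 768 = 84.48 px; content = 768 − 2·84.48 = 599.04 px.
Subtracting 3 column gaps of 40 leaves 479.04 for 4 columns, so c = 119.76 px.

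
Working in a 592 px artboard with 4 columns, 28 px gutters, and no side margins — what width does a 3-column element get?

4 columns + 3 gutters: 4c + 3·28 = 592.
4c = 592 − 84 = 508, so c = 127 px.
3-column span = 3·127 + 2·28 = 437 px.

437 px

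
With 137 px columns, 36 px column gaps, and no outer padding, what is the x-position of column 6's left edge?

No margin, so column 6 starts at 5·(column + gutter) = 5·173 = 865 px.

865 px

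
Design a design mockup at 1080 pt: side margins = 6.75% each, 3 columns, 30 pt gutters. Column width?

Margins: 6.75% × 1080 = 72.9 pt each, so content = 1080 − 145.8 = 934.2 pt.
Subtracting 2 gutters of 30 leaves 874.2 for 3 columns, so c = 291.4 pt.

291.4 pt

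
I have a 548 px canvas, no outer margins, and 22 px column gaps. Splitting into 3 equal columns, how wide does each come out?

3c + 2·22 = 548 → 3c = 504 → c = 168 px.

168 px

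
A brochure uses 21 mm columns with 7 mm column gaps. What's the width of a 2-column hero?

49 mm

2-column span = 2·21 + 1·7 = 49 mm.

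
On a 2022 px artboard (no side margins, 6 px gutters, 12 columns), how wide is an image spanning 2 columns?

332 px

2022 − 11·6 = 1956; ÷12 gives c = 163 px.
Span of 2: 2·163 + 1·6 = 326 + 6 = 332 px.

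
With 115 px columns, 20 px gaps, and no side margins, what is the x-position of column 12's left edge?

1485 px

No margin, so column 12 starts at 11·(column + gutter) = 11·135 = 1485 px.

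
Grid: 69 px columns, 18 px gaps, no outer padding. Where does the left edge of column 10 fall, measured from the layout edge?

Each column+gutter stride is 87 px; with no margin, 9 of them is 783 px.

783 px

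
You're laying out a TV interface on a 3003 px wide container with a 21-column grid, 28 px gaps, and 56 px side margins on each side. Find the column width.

111 px

Content width = 3003 − 2·56 = 2891 px.
21c + 20·28 = 2891 → 21c = 2331 → c = 111 px.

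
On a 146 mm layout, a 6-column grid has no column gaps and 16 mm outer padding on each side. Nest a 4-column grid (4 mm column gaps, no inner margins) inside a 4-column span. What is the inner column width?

16 mm

Inside the margins: 146 − 32 = 114 mm.
6c = 114 → c = 19 mm.
4-column span = 4·19 = 76 mm.
4d + 3·4 = 76 → 4d = 64 → d = 16 mm.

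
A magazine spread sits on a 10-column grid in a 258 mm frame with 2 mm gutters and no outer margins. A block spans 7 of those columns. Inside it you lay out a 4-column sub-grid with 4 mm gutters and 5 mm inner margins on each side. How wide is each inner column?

Subtracting 9 gutters of 2 leaves 240 for 10 columns, so c = 24 mm.
Span of 7: 7·24 + 6·2 = 168 + 12 = 180 mm.
Inner content = 180 − 2·5 = 170 mm.
Subtracting 3 gutters of 4 leaves 158 for 4 columns, so d = 39.5 mm.

39.5 mm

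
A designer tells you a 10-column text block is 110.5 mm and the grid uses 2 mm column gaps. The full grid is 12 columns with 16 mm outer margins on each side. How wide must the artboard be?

165 mm

10 columns + 9 column gaps: 10c + 9·2 = 110.5.
10c = 110.5 − 18 = 92.5, so c = 9.25 mm.
Adding margins, columns and gutters: 32 + 111 + 22 = 165 mm.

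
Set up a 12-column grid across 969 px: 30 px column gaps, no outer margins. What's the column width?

53.25 px

12c + 11·30 = 969 → 12c = 639 → c = 53.25 px.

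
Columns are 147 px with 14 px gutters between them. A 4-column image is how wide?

630 px

Span of 4: 4·147 + 3·14 = 588 + 42 = 630 px.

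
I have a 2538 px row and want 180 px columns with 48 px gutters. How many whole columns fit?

11 columns: 11·180 + 10·48 = 2460 px ≤ 2538.
12 columns: 2688 px > 2538. So 11.

11 columns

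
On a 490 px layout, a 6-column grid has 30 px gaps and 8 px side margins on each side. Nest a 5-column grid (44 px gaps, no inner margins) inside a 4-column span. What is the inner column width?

Outer content = 490 − 2·8 = 474 px.
474 − 5·30 = 324; ÷6 gives c = 54 px.
4 columns plus 3 gaps: 216 + 90 = 306 px.
Subtracting 4 gaps of 44 leaves 130 for 5 columns, so d = 26 px.

26 px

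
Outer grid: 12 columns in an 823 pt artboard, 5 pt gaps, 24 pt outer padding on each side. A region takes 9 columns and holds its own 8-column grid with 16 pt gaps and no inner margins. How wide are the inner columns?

Subtract both margins: 823 − 2·24 = 775 pt.
Subtracting 11 gaps of 5 leaves 720 for 12 columns, so c = 60 pt.
Span of 9: 9·60 + 8·5 = 540 + 40 = 580 pt.
8d + 7·16 = 580 → 8d = 468 → d = 58.5 pt.

58.5 pt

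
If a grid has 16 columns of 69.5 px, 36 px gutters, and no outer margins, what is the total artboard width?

1652 px

Total width: 16·69.5 + 15·36 = 1652 px.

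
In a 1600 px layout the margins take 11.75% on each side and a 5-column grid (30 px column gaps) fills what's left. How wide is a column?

Margins: 11.75% × 1600 = 188 px each, so content = 1600 − 376 = 1224 px.
1224 − 4·30 = 1104; ÷5 gives c = 220.8 px.

220.8 px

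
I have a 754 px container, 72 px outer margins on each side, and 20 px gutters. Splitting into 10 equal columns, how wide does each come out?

Content width = 754 − 2·72 = 610 px.
10c + 9·20 = 610 → 10c = 430 → c = 43 px.

43 px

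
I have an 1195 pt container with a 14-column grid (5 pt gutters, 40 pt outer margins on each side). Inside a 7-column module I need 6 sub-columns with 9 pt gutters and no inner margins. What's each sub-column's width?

Take off 80 pt of margins, leaving 1115 pt.
1115 − 13·5 = 1050; ÷14 gives c = 75 pt.
Span of 7: 7·75 + 6·5 = 525 + 30 = 555 pt.
555 − 5·9 = 510; ÷6 gives d = 85 pt.

85 pt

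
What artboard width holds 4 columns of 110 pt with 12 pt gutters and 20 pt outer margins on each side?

Adding margins, columns and gutters: 40 + 440 + 36 = 516 pt.

516 pt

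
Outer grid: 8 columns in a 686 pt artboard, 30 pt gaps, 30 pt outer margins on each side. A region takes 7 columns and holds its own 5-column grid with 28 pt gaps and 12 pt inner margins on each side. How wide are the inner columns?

Subtract both margins: 686 − 2·30 = 626 pt.
8 columns + 7 gaps: 8c + 7·30 = 626.
8c = 626 − 210 = 416, so c = 52 pt.
7-column span = 7·52 + 6·30 = 544 pt.
Inner content = 544 − 2·12 = 520 pt.
520 − 4·28 = 408; ÷5 gives d = 81.6 pt.

81.6 pt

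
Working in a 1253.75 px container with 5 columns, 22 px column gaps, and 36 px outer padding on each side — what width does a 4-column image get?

941 px

Take off 72 px of margins, leaving 1181.75 px.
5 columns + 4 column gaps: 5c + 4·22 = 1181.75.
5c = 1181.75 − 88 = 1093.75, so c = 218.75 px.
Span of 4: 4·218.75 + 3·22 = 875 + 66 = 941 px.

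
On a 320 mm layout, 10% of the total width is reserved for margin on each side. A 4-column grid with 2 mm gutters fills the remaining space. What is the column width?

Margins: 10% × 320 = 32 mm each, so content = 320 − 64 = 256 mm.
4c + 3·2 = 256 → 4c = 250 → c = 62.5 mm.

62.5 mm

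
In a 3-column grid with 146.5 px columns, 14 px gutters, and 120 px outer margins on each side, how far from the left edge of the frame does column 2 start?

280.5 px

Before column 2: the margin + 1 column + 1 gutter.
Offset = 120 + 1·(146.5 + 14) = 120 + 160.5 = 280.5 px.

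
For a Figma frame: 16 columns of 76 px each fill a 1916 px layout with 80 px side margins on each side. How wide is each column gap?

36 px

Content width = 1916 − 2·80 = 1756 px.
16·76 + 15g = 1756 → 15g = 540 → g = 36 px.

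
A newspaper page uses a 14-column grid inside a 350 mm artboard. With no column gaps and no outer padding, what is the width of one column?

14c = 350 → c = 25 mm.

25 mm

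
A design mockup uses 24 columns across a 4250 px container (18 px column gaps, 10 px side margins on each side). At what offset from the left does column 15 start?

2488 px

Subtract both margins: 4250 − 2·10 = 4230 px.
Subtracting 23 column gaps of 18 leaves 3816 for 24 columns, so c = 159 px.
Before column 15: the margin + 14 columns + 14 column gaps.
Offset = 10 + 14·(159 + 18) = 10 + 2478 = 2488 px.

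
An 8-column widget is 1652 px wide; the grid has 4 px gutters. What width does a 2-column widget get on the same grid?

8 columns + 7 gutters: 8c + 7·4 = 1652.
8c = 1652 − 28 = 1624, so c = 203 px.
Span of 2: 2·203 + 1·4 = 406 + 4 = 410 px.

410 px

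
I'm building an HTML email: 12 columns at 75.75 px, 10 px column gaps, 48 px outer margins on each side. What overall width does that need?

1115 px

Artboard = 2·48 + 12·75.75 + 11·10 = 96 + 909 + 110 = 1115 px.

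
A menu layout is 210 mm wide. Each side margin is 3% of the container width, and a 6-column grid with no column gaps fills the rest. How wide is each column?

32.9 mm

210 × (1 − 2·3%) = 210 × 94% = 197.4 mm for the columns.
With no column gaps, each column is 197.4/6 = 32.9 mm.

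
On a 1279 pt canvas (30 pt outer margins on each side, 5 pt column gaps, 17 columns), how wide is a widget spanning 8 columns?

571 pt

Content width = 1279 − 2·30 = 1219 pt.
1219 − 16·5 = 1139; ÷17 gives c = 67 pt.
8-column span = 8·67 + 7·5 = 571 pt.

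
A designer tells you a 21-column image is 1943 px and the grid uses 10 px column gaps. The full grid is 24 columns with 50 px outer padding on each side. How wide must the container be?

1943 − 20·10 = 1743; ÷21 gives c = 83 px.
Adding margins, columns and gutters: 100 + 1992 + 230 = 2322 px.

2322 px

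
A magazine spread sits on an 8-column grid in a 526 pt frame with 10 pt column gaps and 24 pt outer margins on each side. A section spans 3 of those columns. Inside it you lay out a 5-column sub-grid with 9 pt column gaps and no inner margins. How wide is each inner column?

Inside the margins: 526 − 48 = 478 pt.
Subtracting 7 column gaps of 10 leaves 408 for 8 columns, so c = 51 pt.
Span of 3: 3·51 + 2·10 = 153 + 20 = 173 pt.
173 − 4·9 = 137; ÷5 gives d = 27.4 pt.

27.4 pt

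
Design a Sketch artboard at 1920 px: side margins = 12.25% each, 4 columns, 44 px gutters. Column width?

329.4 px

Each margin = 12.25% of 1920 = 235.2 px; content = 1920 − 2·235.2 = 1449.6 px.
1449.6 − 3·44 = 1317.6; ÷4 gives c = 329.4 px.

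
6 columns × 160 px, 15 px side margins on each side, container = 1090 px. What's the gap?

20 px

Subtract both margins: 1090 − 2·15 = 1060 px.
6·160 + 5g = 1060 → 5g = 100 → g = 20 px.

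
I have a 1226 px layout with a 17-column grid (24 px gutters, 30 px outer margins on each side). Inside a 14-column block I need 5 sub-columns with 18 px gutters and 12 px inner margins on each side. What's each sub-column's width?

Outer content = 1226 − 2·30 = 1166 px.
1166 − 16·24 = 782; ÷17 gives c = 46 px.
Span of 14: 14·46 + 13·24 = 644 + 312 = 956 px.
Inner content = 956 − 2·12 = 932 px.
932 − 4·18 = 860; ÷5 gives d = 172 px.

172 px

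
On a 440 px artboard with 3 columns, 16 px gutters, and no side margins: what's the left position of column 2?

3c + 2·16 = 440 → 3c = 408 → c = 136 px.
Each column+gutter stride is 152 px; with no margin, 1 of them is 152 px.

152 px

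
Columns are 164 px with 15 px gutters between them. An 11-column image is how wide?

1954 px

11 columns plus 10 gutters: 1804 + 150 = 1954 px.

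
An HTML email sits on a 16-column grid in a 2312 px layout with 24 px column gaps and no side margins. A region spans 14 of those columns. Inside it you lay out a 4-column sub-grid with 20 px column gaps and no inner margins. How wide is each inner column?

490 px

16 columns + 15 column gaps: 16c + 15·24 = 2312.
16c = 2312 − 360 = 1952, so c = 122 px.
14-column span = 14·122 + 13·24 = 2020 px.
4d + 3·20 = 2020 → 4d = 1960 → d = 490 px.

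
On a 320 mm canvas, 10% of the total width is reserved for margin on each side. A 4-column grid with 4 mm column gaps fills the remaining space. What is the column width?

Margins: 10% × 320 = 32 mm each, so content = 320 − 64 = 256 mm.
Subtracting 3 column gaps of 4 leaves 244 for 4 columns, so c = 61 mm.

61 mm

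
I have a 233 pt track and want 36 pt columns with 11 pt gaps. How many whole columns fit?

Each extra column adds 36 + 11 = 47 pt.
(233 + 11) / 47 = 5.19, so 5 columns fit.

5 columns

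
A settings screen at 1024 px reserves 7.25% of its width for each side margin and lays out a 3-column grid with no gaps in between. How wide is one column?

Each margin = 7.25% of 1024 = 74.24 px; content = 1024 − 2·74.24 = 875.52 px.
With no gaps, each column is 875.52/3 = 291.84 px.

291.84 px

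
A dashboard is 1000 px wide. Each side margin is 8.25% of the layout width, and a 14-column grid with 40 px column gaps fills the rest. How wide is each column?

1000 × (1 − 2·8.25%) = 1000 × 83.5% = 835 px for the columns.
14 columns + 13 column gaps: 14c + 13·40 = 835.
14c = 835 − 520 = 315, so c = 22.5 px.

22.5 px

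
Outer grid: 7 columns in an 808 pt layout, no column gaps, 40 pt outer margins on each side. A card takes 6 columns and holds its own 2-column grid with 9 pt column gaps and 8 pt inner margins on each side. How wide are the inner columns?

Outer content = 808 − 2·40 = 728 pt.
728 / 7 = 104 pt per column.
6-column span = 6·104 = 624 pt.
Inner content = 624 − 2·8 = 608 pt.
Subtracting 1 column gap of 9 leaves 599 for 2 columns, so d = 299.5 pt.

299.5 pt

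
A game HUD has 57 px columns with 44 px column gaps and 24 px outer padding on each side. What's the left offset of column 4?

327 px

Each column+gutter stride is 101 px; 3 of them past the 24 px margin is 24 + 303 = 327 px.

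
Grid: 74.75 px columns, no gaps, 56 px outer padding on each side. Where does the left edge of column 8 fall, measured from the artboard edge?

579.25 px

Column 8 starts at margin + 7·(column + gutter) = 56 + 7·74.75 = 579.25 px.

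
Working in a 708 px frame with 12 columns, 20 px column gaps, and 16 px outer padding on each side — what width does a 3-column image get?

Subtract both margins: 708 − 2·16 = 676 px.
12c + 11·20 = 676 → 12c = 456 → c = 38 px.
3 columns plus 2 column gaps: 114 + 40 = 154 px.

154 px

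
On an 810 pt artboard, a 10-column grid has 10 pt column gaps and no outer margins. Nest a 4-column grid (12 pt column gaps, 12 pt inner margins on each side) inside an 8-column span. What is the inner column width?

146.5 pt

810 − 9·10 = 720; ÷10 gives c = 72 pt.
8 columns plus 7 column gaps: 576 + 70 = 646 pt.
Inner content = 646 − 2·12 = 622 pt.
4d + 3·12 = 622 → 4d = 586 → d = 146.5 pt.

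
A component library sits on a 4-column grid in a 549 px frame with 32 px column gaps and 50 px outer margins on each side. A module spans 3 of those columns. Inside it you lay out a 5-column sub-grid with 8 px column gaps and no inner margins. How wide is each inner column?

Take off 100 px of margins, leaving 449 px.
Subtracting 3 column gaps of 32 leaves 353 for 4 columns, so c = 88.25 px.
3 columns plus 2 column gaps: 264.75 + 64 = 328.75 px.
328.75 − 4·8 = 296.75; ÷5 gives d = 59.35 px.

59.35 px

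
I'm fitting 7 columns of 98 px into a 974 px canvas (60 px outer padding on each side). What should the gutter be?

28 px

Content width = 974 − 2·60 = 854 px.
7·98 + 6g = 854 → 6g = 168 → g = 28 px.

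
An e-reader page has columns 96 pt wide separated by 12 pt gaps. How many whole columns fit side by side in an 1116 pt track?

10 columns: 10·96 + 9·12 = 1068 pt ≤ 1116.
11 columns: 1176 pt > 1116. So 10.

10 columns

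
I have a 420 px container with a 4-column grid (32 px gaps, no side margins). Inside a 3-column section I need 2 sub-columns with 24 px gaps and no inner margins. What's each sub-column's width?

141.5 px

4c + 3·32 = 420 → 4c = 324 → c = 81 px.
Span of 3: 3·81 + 2·32 = 243 + 64 = 307 px.
2d + 1·24 = 307 → 2d = 283 → d = 141.5 px.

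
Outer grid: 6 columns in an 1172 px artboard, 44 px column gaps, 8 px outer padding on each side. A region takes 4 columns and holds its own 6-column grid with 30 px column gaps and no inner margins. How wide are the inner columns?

101 px

Outer content = 1172 − 2·8 = 1156 px.
6 columns + 5 column gaps: 6c + 5·44 = 1156.
6c = 1156 − 220 = 936, so c = 156 px.
Span of 4: 4·156 + 3·44 = 624 + 132 = 756 px.
756 − 5·30 = 606; ÷6 gives d = 101 px.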